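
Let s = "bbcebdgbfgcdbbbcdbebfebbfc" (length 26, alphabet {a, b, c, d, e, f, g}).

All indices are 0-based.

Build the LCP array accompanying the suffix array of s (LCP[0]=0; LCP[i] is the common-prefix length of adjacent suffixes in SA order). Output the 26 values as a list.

[0, 2, 3, 2, 1, 2, 1, 1, 1, 2, 2, 0, 1, 3, 1, 0, 2, 1, 0, 2, 2, 0, 1, 1, 0, 1]

rank→(start, suffix):
  0 → (12, 'bbbcdbebfebbfc')
  1 → (13, 'bbcdbebfebbfc')
  2 → (0, 'bbcebdgbfgcdbbbcdbebfebbfc')
  3 → (22, 'bbfc')
  4 → (14, 'bcdbebfebbfc')
  5 → (1, 'bcebdgbfgcdbbbcdbebfebbfc')
  6 → (4, 'bdgbfgcdbbbcdbebfebbfc')
  7 → (17, 'bebfebbfc')
  8 → (23, 'bfc')
  9 → (19, 'bfebbfc')
  10 → (7, 'bfgcdbbbcdbebfebbfc')
  11 → (25, 'c')
  12 → (10, 'cdbbbcdbebfebbfc')
  13 → (15, 'cdbebfebbfc')
  14 → (2, 'cebdgbfgcdbbbcdbebfebbfc')
  15 → (11, 'dbbbcdbebfebbfc')
  16 → (16, 'dbebfebbfc')
  17 → (5, 'dgbfgcdbbbcdbebfebbfc')
  18 → (21, 'ebbfc')
  19 → (3, 'ebdgbfgcdbbbcdbebfebbfc')
  20 → (18, 'ebfebbfc')
  21 → (24, 'fc')
  22 → (20, 'febbfc')
  23 → (8, 'fgcdbbbcdbebfebbfc')
  24 → (6, 'gbfgcdbbbcdbebfebbfc')
  25 → (9, 'gcdbbbcdbebfebbfc')

SA = [12, 13, 0, 22, 14, 1, 4, 17, 23, 19, 7, 25, 10, 15, 2, 11, 16, 5, 21, 3, 18, 24, 20, 8, 6, 9]
rank  pair      lcp
   1  s[12:],s[13:]  2  'bb'
   2  s[13:],s[0:]  3  'bbc'
   3  s[0:],s[22:]  2  'bb'
   4  s[22:],s[14:]  1  'b'
   5  s[14:],s[1:]  2  'bc'
   6  s[1:],s[4:]  1  'b'
   7  s[4:],s[17:]  1  'b'
   8  s[17:],s[23:]  1  'b'
   9  s[23:],s[19:]  2  'bf'
  10  s[19:],s[7:]  2  'bf'
  11  s[7:],s[25:]  0  ''
  12  s[25:],s[10:]  1  'c'
  13  s[10:],s[15:]  3  'cdb'
  14  s[15:],s[2:]  1  'c'
  15  s[2:],s[11:]  0  ''
  16  s[11:],s[16:]  2  'db'
  17  s[16:],s[5:]  1  'd'
  18  s[5:],s[21:]  0  ''
  19  s[21:],s[3:]  2  'eb'
  20  s[3:],s[18:]  2  'eb'
  21  s[18:],s[24:]  0  ''
  22  s[24:],s[20:]  1  'f'
  23  s[20:],s[8:]  1  'f'
  24  s[8:],s[6:]  0  ''
  25  s[6:],s[9:]  1  'g'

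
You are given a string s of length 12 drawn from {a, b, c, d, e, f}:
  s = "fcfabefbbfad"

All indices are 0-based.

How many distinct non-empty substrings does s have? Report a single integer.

rank | idx | suffix
   0 |   3 | abefbbfad
   1 |  10 | ad
   2 |   7 | bbfad
   3 |   4 | befbbfad
   4 |   8 | bfad
   5 |   1 | cfabefbbfad
   6 |  11 | d
   7 |   5 | efbbfad
   8 |   2 | fabefbbfad
   9 |   9 | fad
  10 |   6 | fbbfad
  11 |   0 | fcfabefbbfad

SA = [3, 10, 7, 4, 8, 1, 11, 5, 2, 9, 6, 0]
[i] adj suffixes → lcp
  [1] 3/10 → 1 ('a')
  [2] 10/7 → 0 ('')
  [3] 7/4 → 1 ('b')
  [4] 4/8 → 1 ('b')
  [5] 8/1 → 0 ('')
  [6] 1/11 → 0 ('')
  [7] 11/5 → 0 ('')
  [8] 5/2 → 0 ('')
  [9] 2/9 → 2 ('fa')
  [10] 9/6 → 1 ('f')
  [11] 6/0 → 1 ('f')

n(n+1)/2 = 12·13/2 = 78
Σ LCP = 0 + 1 + 0 + 1 + 1 + 0 + 0 + 0 + 0 + 2 + 1 + 1 = 7
distinct = 78 − 7 = 71

71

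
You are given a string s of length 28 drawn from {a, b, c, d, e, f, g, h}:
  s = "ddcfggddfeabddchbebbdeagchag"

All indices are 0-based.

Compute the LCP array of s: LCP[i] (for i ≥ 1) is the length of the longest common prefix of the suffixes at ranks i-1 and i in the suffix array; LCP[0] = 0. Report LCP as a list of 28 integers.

rank→(start, suffix):
  0 → (10, 'abddchbebbdeagchag')
  1 → (26, 'ag')
  2 → (22, 'agchag')
  3 → (18, 'bbdeagchag')
  4 → (11, 'bddchbebbdeagchag')
  5 → (19, 'bdeagchag')
  6 → (16, 'bebbdeagchag')
  7 → (2, 'cfggddfeabddchbebbdeagchag')
  8 → (24, 'chag')
  9 → (14, 'chbebbdeagchag')
  10 → (1, 'dcfggddfeabddchbebbdeagchag')
  11 → (13, 'dchbebbdeagchag')
  12 → (0, 'ddcfggddfeabddchbebbdeagchag')
  13 → (12, 'ddchbebbdeagchag')
  14 → (6, 'ddfeabddchbebbdeagchag')
  15 → (20, 'deagchag')
  16 → (7, 'dfeabddchbebbdeagchag')
  17 → (9, 'eabddchbebbdeagchag')
  18 → (21, 'eagchag')
  19 → (17, 'ebbdeagchag')
  20 → (8, 'feabddchbebbdeagchag')
  21 → (3, 'fggddfeabddchbebbdeagchag')
  22 → (27, 'g')
  23 → (23, 'gchag')
  24 → (5, 'gddfeabddchbebbdeagchag')
  25 → (4, 'ggddfeabddchbebbdeagchag')
  26 → (25, 'hag')
  27 → (15, 'hbebbdeagchag')

SA = [10, 26, 22, 18, 11, 19, 16, 2, 24, 14, 1, 13, 0, 12, 6, 20, 7, 9, 21, 17, 8, 3, 27, 23, 5, 4, 25, 15]
[i] adj suffixes → lcp
  [1] 10/26 → 1 ('a')
  [2] 26/22 → 2 ('ag')
  [3] 22/18 → 0 ('')
  [4] 18/11 → 1 ('b')
  [5] 11/19 → 2 ('bd')
  [6] 19/16 → 1 ('b')
  [7] 16/2 → 0 ('')
  [8] 2/24 → 1 ('c')
  [9] 24/14 → 2 ('ch')
  [10] 14/1 → 0 ('')
  [11] 1/13 → 2 ('dc')
  [12] 13/0 → 1 ('d')
  [13] 0/12 → 3 ('ddc')
  [14] 12/6 → 2 ('dd')
  [15] 6/20 → 1 ('d')
  [16] 20/7 → 1 ('d')
  [17] 7/9 → 0 ('')
  [18] 9/21 → 2 ('ea')
  [19] 21/17 → 1 ('e')
  [20] 17/8 → 0 ('')
  [21] 8/3 → 1 ('f')
  [22] 3/27 → 0 ('')
  [23] 27/23 → 1 ('g')
  [24] 23/5 → 1 ('g')
  [25] 5/4 → 1 ('g')
  [26] 4/25 → 0 ('')
  [27] 25/15 → 1 ('h')

[0, 1, 2, 0, 1, 2, 1, 0, 1, 2, 0, 2, 1, 3, 2, 1, 1, 0, 2, 1, 0, 1, 0, 1, 1, 1, 0, 1]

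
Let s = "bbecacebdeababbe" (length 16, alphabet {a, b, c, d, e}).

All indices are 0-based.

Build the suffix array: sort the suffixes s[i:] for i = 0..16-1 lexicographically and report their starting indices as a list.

[10, 12, 4, 11, 13, 0, 7, 14, 1, 3, 5, 8, 15, 9, 6, 2]

rank→(start, suffix):
  0 → (10, 'ababbe')
  1 → (12, 'abbe')
  2 → (4, 'acebdeababbe')
  3 → (11, 'babbe')
  4 → (13, 'bbe')
  5 → (0, 'bbecacebdeababbe')
  6 → (7, 'bdeababbe')
  7 → (14, 'be')
  8 → (1, 'becacebdeababbe')
  9 → (3, 'cacebdeababbe')
  10 → (5, 'cebdeababbe')
  11 → (8, 'deababbe')
  12 → (15, 'e')
  13 → (9, 'eababbe')
  14 → (6, 'ebdeababbe')
  15 → (2, 'ecacebdeababbe')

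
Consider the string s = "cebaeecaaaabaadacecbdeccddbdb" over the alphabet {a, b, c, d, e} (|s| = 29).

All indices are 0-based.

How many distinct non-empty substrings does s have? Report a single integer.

rank→(start, suffix):
  0 → (7, 'aaaabaadacecbdeccddbdb')
  1 → (8, 'aaabaadacecbdeccddbdb')
  2 → (9, 'aabaadacecbdeccddbdb')
  3 → (12, 'aadacecbdeccddbdb')
  4 → (10, 'abaadacecbdeccddbdb')
  5 → (15, 'acecbdeccddbdb')
  6 → (13, 'adacecbdeccddbdb')
  7 → (3, 'aeecaaaabaadacecbdeccddbdb')
  8 → (28, 'b')
  9 → (11, 'baadacecbdeccddbdb')
  10 → (2, 'baeecaaaabaadacecbdeccddbdb')
  11 → (26, 'bdb')
  12 → (19, 'bdeccddbdb')
  13 → (6, 'caaaabaadacecbdeccddbdb')
  14 → (18, 'cbdeccddbdb')
  15 → (22, 'ccddbdb')
  16 → (23, 'cddbdb')
  17 → (0, 'cebaeecaaaabaadacecbdeccddbdb')
  18 → (16, 'cecbdeccddbdb')
  19 → (14, 'dacecbdeccddbdb')
  20 → (27, 'db')
  21 → (25, 'dbdb')
  22 → (24, 'ddbdb')
  23 → (20, 'deccddbdb')
  24 → (1, 'ebaeecaaaabaadacecbdeccddbdb')
  25 → (5, 'ecaaaabaadacecbdeccddbdb')
  26 → (17, 'ecbdeccddbdb')
  27 → (21, 'eccddbdb')
  28 → (4, 'eecaaaabaadacecbdeccddbdb')

SA = [7, 8, 9, 12, 10, 15, 13, 3, 28, 11, 2, 26, 19, 6, 18, 22, 23, 0, 16, 14, 27, 25, 24, 20, 1, 5, 17, 21, 4]
[i] adj suffixes → lcp
  [1] 7/8 → 3 ('aaa')
  [2] 8/9 → 2 ('aa')
  [3] 9/12 → 2 ('aa')
  [4] 12/10 → 1 ('a')
  [5] 10/15 → 1 ('a')
  [6] 15/13 → 1 ('a')
  [7] 13/3 → 1 ('a')
  [8] 3/28 → 0 ('')
  [9] 28/11 → 1 ('b')
  [10] 11/2 → 2 ('ba')
  [11] 2/26 → 1 ('b')
  [12] 26/19 → 2 ('bd')
  [13] 19/6 → 0 ('')
  [14] 6/18 → 1 ('c')
  [15] 18/22 → 1 ('c')
  [16] 22/23 → 1 ('c')
  [17] 23/0 → 1 ('c')
  [18] 0/16 → 2 ('ce')
  [19] 16/14 → 0 ('')
  [20] 14/27 → 1 ('d')
  [21] 27/25 → 2 ('db')
  [22] 25/24 → 1 ('d')
  [23] 24/20 → 1 ('d')
  [24] 20/1 → 0 ('')
  [25] 1/5 → 1 ('e')
  [26] 5/17 → 2 ('ec')
  [27] 17/21 → 2 ('ec')
  [28] 21/4 → 1 ('e')

n(n+1)/2 = 29·30/2 = 435
Σ LCP = 0 + 3 + 2 + 2 + 1 + 1 + 1 + 1 + 0 + 1 + 2 + 1 + 2 + 0 + 1 + 1 + 1 + 1 + 2 + 0 + 1 + 2 + 1 + 1 + 0 + 1 + 2 + 2 + 1 = 34
distinct = 435 − 34 = 401

401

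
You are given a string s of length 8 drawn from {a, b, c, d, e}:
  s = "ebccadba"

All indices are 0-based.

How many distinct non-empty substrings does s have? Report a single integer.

sorted suffixes:
  #0 SA[0]=7  'a'
  #1 SA[1]=4  'adba'
  #2 SA[2]=6  'ba'
  #3 SA[3]=1  'bccadba'
  #4 SA[4]=3  'cadba'
  #5 SA[5]=2  'ccadba'
  #6 SA[6]=5  'dba'
  #7 SA[7]=0  'ebccadba'

SA = [7, 4, 6, 1, 3, 2, 5, 0]
[i] adj suffixes → lcp
  [1] 7/4 → 1 ('a')
  [2] 4/6 → 0 ('')
  [3] 6/1 → 1 ('b')
  [4] 1/3 → 0 ('')
  [5] 3/2 → 1 ('c')
  [6] 2/5 → 0 ('')
  [7] 5/0 → 0 ('')

n(n+1)/2 = 8·9/2 = 36
Σ LCP = 0 + 1 + 0 + 1 + 0 + 1 + 0 + 0 = 3
distinct = 36 − 3 = 33

33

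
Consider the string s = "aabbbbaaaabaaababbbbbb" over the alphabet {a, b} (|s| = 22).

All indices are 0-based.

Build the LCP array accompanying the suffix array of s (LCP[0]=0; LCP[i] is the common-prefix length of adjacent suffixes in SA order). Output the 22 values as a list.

rank | idx | suffix
   0 |   6 | aaaabaaababbbbbb
   1 |   7 | aaabaaababbbbbb
   2 |  11 | aaababbbbbb
   3 |   8 | aabaaababbbbbb
   4 |  12 | aababbbbbb
   5 |   0 | aabbbbaaaabaaababbbbbb
   6 |   9 | abaaababbbbbb
   7 |  13 | ababbbbbb
   8 |   1 | abbbbaaaabaaababbbbbb
   9 |  15 | abbbbbb
  10 |  21 | b
  11 |   5 | baaaabaaababbbbbb
  12 |  10 | baaababbbbbb
  13 |  14 | babbbbbb
  14 |  20 | bb
  15 |   4 | bbaaaabaaababbbbbb
  16 |  19 | bbb
  17 |   3 | bbbaaaabaaababbbbbb
  18 |  18 | bbbb
  19 |   2 | bbbbaaaabaaababbbbbb
  20 |  17 | bbbbb
  21 |  16 | bbbbbb

SA = [6, 7, 11, 8, 12, 0, 9, 13, 1, 15, 21, 5, 10, 14, 20, 4, 19, 3, 18, 2, 17, 16]
rank  pair      lcp
   1  s[6:],s[7:]  3  'aaa'
   2  s[7:],s[11:]  5  'aaaba'
   3  s[11:],s[8:]  2  'aa'
   4  s[8:],s[12:]  4  'aaba'
   5  s[12:],s[0:]  3  'aab'
   6  s[0:],s[9:]  1  'a'
   7  s[9:],s[13:]  3  'aba'
   8  s[13:],s[1:]  2  'ab'
   9  s[1:],s[15:]  5  'abbbb'
  10  s[15:],s[21:]  0  ''
  11  s[21:],s[5:]  1  'b'
  12  s[5:],s[10:]  4  'baaa'
  13  s[10:],s[14:]  2  'ba'
  14  s[14:],s[20:]  1  'b'
  15  s[20:],s[4:]  2  'bb'
  16  s[4:],s[19:]  2  'bb'
  17  s[19:],s[3:]  3  'bbb'
  18  s[3:],s[18:]  3  'bbb'
  19  s[18:],s[2:]  4  'bbbb'
  20  s[2:],s[17:]  4  'bbbb'
  21  s[17:],s[16:]  5  'bbbbb'

[0, 3, 5, 2, 4, 3, 1, 3, 2, 5, 0, 1, 4, 2, 1, 2, 2, 3, 3, 4, 4, 5]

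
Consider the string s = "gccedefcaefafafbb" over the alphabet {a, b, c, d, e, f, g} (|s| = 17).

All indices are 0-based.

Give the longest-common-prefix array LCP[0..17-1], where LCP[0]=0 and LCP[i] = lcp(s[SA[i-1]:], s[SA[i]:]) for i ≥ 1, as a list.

[0, 1, 2, 0, 1, 0, 1, 1, 0, 0, 1, 2, 0, 3, 1, 1, 0]

rank→(start, suffix):
  0 → (8, 'aefafafbb')
  1 → (11, 'afafbb')
  2 → (13, 'afbb')
  3 → (16, 'b')
  4 → (15, 'bb')
  5 → (7, 'caefafafbb')
  6 → (1, 'ccedefcaefafafbb')
  7 → (2, 'cedefcaefafafbb')
  8 → (4, 'defcaefafafbb')
  9 → (3, 'edefcaefafafbb')
  10 → (9, 'efafafbb')
  11 → (5, 'efcaefafafbb')
  12 → (10, 'fafafbb')
  13 → (12, 'fafbb')
  14 → (14, 'fbb')
  15 → (6, 'fcaefafafbb')
  16 → (0, 'gccedefcaefafafbb')

SA = [8, 11, 13, 16, 15, 7, 1, 2, 4, 3, 9, 5, 10, 12, 14, 6, 0]
[i] adj suffixes → lcp
  [1] 8/11 → 1 ('a')
  [2] 11/13 → 2 ('af')
  [3] 13/16 → 0 ('')
  [4] 16/15 → 1 ('b')
  [5] 15/7 → 0 ('')
  [6] 7/1 → 1 ('c')
  [7] 1/2 → 1 ('c')
  [8] 2/4 → 0 ('')
  [9] 4/3 → 0 ('')
  [10] 3/9 → 1 ('e')
  [11] 9/5 → 2 ('ef')
  [12] 5/10 → 0 ('')
  [13] 10/12 → 3 ('faf')
  [14] 12/14 → 1 ('f')
  [15] 14/6 → 1 ('f')
  [16] 6/0 → 0 ('')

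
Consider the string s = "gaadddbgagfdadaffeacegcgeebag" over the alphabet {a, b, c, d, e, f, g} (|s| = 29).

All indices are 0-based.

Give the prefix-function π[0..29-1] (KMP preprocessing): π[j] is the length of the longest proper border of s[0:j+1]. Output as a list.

[0, 0, 0, 0, 0, 0, 0, 1, 2, 1, 0, 0, 0, 0, 0, 0, 0, 0, 0, 0, 0, 1, 0, 1, 0, 0, 0, 0, 1]

π[0] = 0
j=1 s[j]='a': π[1]=0 (border '')
j=2 s[j]='a': π[2]=0 (border '')
j=3 s[j]='d': π[3]=0 (border '')
j=4 s[j]='d': π[4]=0 (border '')
j=5 s[j]='d': π[5]=0 (border '')
j=6 s[j]='b': π[6]=0 (border '')
j=7 s[j]='g': π[7]=1 (border 'g')
j=8 s[j]='a': π[8]=2 (border 'ga')
j=9 s[j]='g': k: 2→0; π[9]=1 (border 'g')
j=10 s[j]='f': k: 1→0; π[10]=0 (border '')
j=11 s[j]='d': π[11]=0 (border '')
j=12 s[j]='a': π[12]=0 (border '')
j=13 s[j]='d': π[13]=0 (border '')
j=14 s[j]='a': π[14]=0 (border '')
j=15 s[j]='f': π[15]=0 (border '')
j=16 s[j]='f': π[16]=0 (border '')
j=17 s[j]='e': π[17]=0 (border '')
j=18 s[j]='a': π[18]=0 (border '')
j=19 s[j]='c': π[19]=0 (border '')
j=20 s[j]='e': π[20]=0 (border '')
j=21 s[j]='g': π[21]=1 (border 'g')
j=22 s[j]='c': k: 1→0; π[22]=0 (border '')
j=23 s[j]='g': π[23]=1 (border 'g')
j=24 s[j]='e': k: 1→0; π[24]=0 (border '')
j=25 s[j]='e': π[25]=0 (border '')
j=26 s[j]='b': π[26]=0 (border '')
j=27 s[j]='a': π[27]=0 (border '')
j=28 s[j]='g': π[28]=1 (border 'g')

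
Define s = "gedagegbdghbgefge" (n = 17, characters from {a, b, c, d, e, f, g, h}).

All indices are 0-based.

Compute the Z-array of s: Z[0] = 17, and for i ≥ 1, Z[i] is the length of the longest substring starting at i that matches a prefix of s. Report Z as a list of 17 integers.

Z[0]=17
i=1: i≥r, start 0; Z[1]=0
i=2: i≥r, start 0; Z[2]=0
i=3: i≥r, start 0; Z[3]=0
i=4: i≥r, start 0; Z[4]=2 grow→box=[4,6)
i=5: min(r-i=1, Z[1]=0)=0; Z[5]=0
i=6: i≥r, start 0; Z[6]=1 grow→box=[6,7)
i=7: i≥r, start 0; Z[7]=0
i=8: i≥r, start 0; Z[8]=0
i=9: i≥r, start 0; Z[9]=1 grow→box=[9,10)
i=10: i≥r, start 0; Z[10]=0
i=11: i≥r, start 0; Z[11]=0
i=12: i≥r, start 0; Z[12]=2 grow→box=[12,14)
i=13: min(r-i=1, Z[1]=0)=0; Z[13]=0
i=14: i≥r, start 0; Z[14]=0
i=15: i≥r, start 0; Z[15]=2 grow→box=[15,17)
i=16: min(r-i=1, Z[1]=0)=0; Z[16]=0

[17, 0, 0, 0, 2, 0, 1, 0, 0, 1, 0, 0, 2, 0, 0, 2, 0]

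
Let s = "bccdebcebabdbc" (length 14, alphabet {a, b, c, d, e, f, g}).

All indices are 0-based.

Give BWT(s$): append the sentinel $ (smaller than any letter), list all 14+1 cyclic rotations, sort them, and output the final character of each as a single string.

cbed$eabbcbbccd

rank  rotation         last
    0  $bccdebcebabdbc  c
    1  abdbc$bccdebceb  b
    2  babdbc$bccdebce  e
    3  bc$bccdebcebabd  d
    4  bccdebcebabdbc$  $
    5  bcebabdbc$bccde  e
    6  bdbc$bccdebceba  a
    7  c$bccdebcebabdb  b
    8  ccdebcebabdbc$b  b
    9  cdebcebabdbc$bc  c
   10  cebabdbc$bccdeb  b
   11  dbc$bccdebcebab  b
   12  debcebabdbc$bcc  c
   13  ebabdbc$bccdebc  c
   14  ebcebabdbc$bccd  d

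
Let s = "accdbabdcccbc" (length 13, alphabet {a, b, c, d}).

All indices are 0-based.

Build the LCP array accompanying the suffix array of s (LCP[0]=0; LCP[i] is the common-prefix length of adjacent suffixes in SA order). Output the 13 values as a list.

[0, 1, 0, 1, 1, 0, 1, 1, 2, 2, 1, 0, 1]

rank | idx | suffix
   0 |   5 | abdcccbc
   1 |   0 | accdbabdcccbc
   2 |   4 | babdcccbc
   3 |  11 | bc
   4 |   6 | bdcccbc
   5 |  12 | c
   6 |  10 | cbc
   7 |   9 | ccbc
   8 |   8 | cccbc
   9 |   1 | ccdbabdcccbc
  10 |   2 | cdbabdcccbc
  11 |   3 | dbabdcccbc
  12 |   7 | dcccbc

SA = [5, 0, 4, 11, 6, 12, 10, 9, 8, 1, 2, 3, 7]
[i] adj suffixes → lcp
  [1] 5/0 → 1 ('a')
  [2] 0/4 → 0 ('')
  [3] 4/11 → 1 ('b')
  [4] 11/6 → 1 ('b')
  [5] 6/12 → 0 ('')
  [6] 12/10 → 1 ('c')
  [7] 10/9 → 1 ('c')
  [8] 9/8 → 2 ('cc')
  [9] 8/1 → 2 ('cc')
  [10] 1/2 → 1 ('c')
  [11] 2/3 → 0 ('')
  [12] 3/7 → 1 ('d')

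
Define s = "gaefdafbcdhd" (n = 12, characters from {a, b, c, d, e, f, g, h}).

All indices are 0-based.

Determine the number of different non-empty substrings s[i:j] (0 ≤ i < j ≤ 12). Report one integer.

74

sorted suffixes:
  #0 SA[0]=1  'aefdafbcdhd'
  #1 SA[1]=5  'afbcdhd'
  #2 SA[2]=7  'bcdhd'
  #3 SA[3]=8  'cdhd'
  #4 SA[4]=11  'd'
  #5 SA[5]=4  'dafbcdhd'
  #6 SA[6]=9  'dhd'
  #7 SA[7]=2  'efdafbcdhd'
  #8 SA[8]=6  'fbcdhd'
  #9 SA[9]=3  'fdafbcdhd'
  #10 SA[10]=0  'gaefdafbcdhd'
  #11 SA[11]=10  'hd'

SA = [1, 5, 7, 8, 11, 4, 9, 2, 6, 3, 0, 10]
rank  pair      lcp
   1  s[1:],s[5:]  1  'a'
   2  s[5:],s[7:]  0  ''
   3  s[7:],s[8:]  0  ''
   4  s[8:],s[11:]  0  ''
   5  s[11:],s[4:]  1  'd'
   6  s[4:],s[9:]  1  'd'
   7  s[9:],s[2:]  0  ''
   8  s[2:],s[6:]  0  ''
   9  s[6:],s[3:]  1  'f'
  10  s[3:],s[0:]  0  ''
  11  s[0:],s[10:]  0  ''

n(n+1)/2 = 12·13/2 = 78
Σ LCP = 0 + 1 + 0 + 0 + 0 + 1 + 1 + 0 + 0 + 1 + 0 + 0 = 4
distinct = 78 − 4 = 74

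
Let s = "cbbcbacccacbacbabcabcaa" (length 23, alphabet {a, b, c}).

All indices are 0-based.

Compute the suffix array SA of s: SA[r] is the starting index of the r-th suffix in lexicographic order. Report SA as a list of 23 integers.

rank | idx | suffix
   0 |  22 | a
   1 |  21 | aa
   2 |  18 | abcaa
   3 |  15 | abcabcaa
   4 |  12 | acbabcabcaa
   5 |   9 | acbacbabcabcaa
   6 |   5 | acccacbacbabcabcaa
   7 |  14 | babcabcaa
   8 |  11 | bacbabcabcaa
   9 |   4 | bacccacbacbabcabcaa
  10 |   1 | bbcbacccacbacbabcabcaa
  11 |  19 | bcaa
  12 |  16 | bcabcaa
  13 |   2 | bcbacccacbacbabcabcaa
  14 |  20 | caa
  15 |  17 | cabcaa
  16 |   8 | cacbacbabcabcaa
  17 |  13 | cbabcabcaa
  18 |  10 | cbacbabcabcaa
  19 |   3 | cbacccacbacbabcabcaa
  20 |   0 | cbbcbacccacbacbabcabcaa
  21 |   7 | ccacbacbabcabcaa
  22 |   6 | cccacbacbabcabcaa

[22, 21, 18, 15, 12, 9, 5, 14, 11, 4, 1, 19, 16, 2, 20, 17, 8, 13, 10, 3, 0, 7, 6]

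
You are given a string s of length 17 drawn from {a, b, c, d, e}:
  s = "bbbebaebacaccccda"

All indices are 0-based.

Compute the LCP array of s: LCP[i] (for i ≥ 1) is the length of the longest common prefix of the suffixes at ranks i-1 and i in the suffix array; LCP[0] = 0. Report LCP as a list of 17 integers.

sorted suffixes:
  #0 SA[0]=16  'a'
  #1 SA[1]=8  'acaccccda'
  #2 SA[2]=10  'accccda'
  #3 SA[3]=5  'aebacaccccda'
  #4 SA[4]=7  'bacaccccda'
  #5 SA[5]=4  'baebacaccccda'
  #6 SA[6]=0  'bbbebaebacaccccda'
  #7 SA[7]=1  'bbebaebacaccccda'
  #8 SA[8]=2  'bebaebacaccccda'
  #9 SA[9]=9  'caccccda'
  #10 SA[10]=11  'ccccda'
  #11 SA[11]=12  'cccda'
  #12 SA[12]=13  'ccda'
  #13 SA[13]=14  'cda'
  #14 SA[14]=15  'da'
  #15 SA[15]=6  'ebacaccccda'
  #16 SA[16]=3  'ebaebacaccccda'

SA = [16, 8, 10, 5, 7, 4, 0, 1, 2, 9, 11, 12, 13, 14, 15, 6, 3]
rank  pair      lcp
   1  s[16:],s[8:]  1  'a'
   2  s[8:],s[10:]  2  'ac'
   3  s[10:],s[5:]  1  'a'
   4  s[5:],s[7:]  0  ''
   5  s[7:],s[4:]  2  'ba'
   6  s[4:],s[0:]  1  'b'
   7  s[0:],s[1:]  2  'bb'
   8  s[1:],s[2:]  1  'b'
   9  s[2:],s[9:]  0  ''
  10  s[9:],s[11:]  1  'c'
  11  s[11:],s[12:]  3  'ccc'
  12  s[12:],s[13:]  2  'cc'
  13  s[13:],s[14:]  1  'c'
  14  s[14:],s[15:]  0  ''
  15  s[15:],s[6:]  0  ''
  16  s[6:],s[3:]  3  'eba'

[0, 1, 2, 1, 0, 2, 1, 2, 1, 0, 1, 3, 2, 1, 0, 0, 3]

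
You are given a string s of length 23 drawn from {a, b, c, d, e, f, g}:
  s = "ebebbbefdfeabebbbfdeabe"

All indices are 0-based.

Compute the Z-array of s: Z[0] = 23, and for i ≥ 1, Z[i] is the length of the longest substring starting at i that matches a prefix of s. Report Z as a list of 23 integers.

Z[0]=23
i=1: fresh scan; Z[1]=0
i=2: fresh scan; Z[2]=2 extend→box=[2,4)
i=3: min(r-i=1, Z[1]=0)=0; Z[3]=0
i=4: fresh scan; Z[4]=0
i=5: fresh scan; Z[5]=0
i=6: fresh scan; Z[6]=1 extend→box=[6,7)
i=7: fresh scan; Z[7]=0
i=8: fresh scan; Z[8]=0
i=9: fresh scan; Z[9]=0
i=10: fresh scan; Z[10]=1 extend→box=[10,11)
i=11: fresh scan; Z[11]=0
i=12: fresh scan; Z[12]=0
i=13: fresh scan; Z[13]=2 extend→box=[13,15)
i=14: min(r-i=1, Z[1]=0)=0; Z[14]=0
i=15: fresh scan; Z[15]=0
i=16: fresh scan; Z[16]=0
i=17: fresh scan; Z[17]=0
i=18: fresh scan; Z[18]=0
i=19: fresh scan; Z[19]=1 extend→box=[19,20)
i=20: fresh scan; Z[20]=0
i=21: fresh scan; Z[21]=0
i=22: fresh scan; Z[22]=1 extend→box=[22,23)

[23, 0, 2, 0, 0, 0, 1, 0, 0, 0, 1, 0, 0, 2, 0, 0, 0, 0, 0, 1, 0, 0, 1]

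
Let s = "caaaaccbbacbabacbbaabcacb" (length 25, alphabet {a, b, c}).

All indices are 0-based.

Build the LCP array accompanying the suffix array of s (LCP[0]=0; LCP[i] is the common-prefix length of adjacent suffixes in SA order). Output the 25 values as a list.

[0, 3, 2, 2, 1, 2, 1, 3, 3, 2, 0, 1, 2, 2, 4, 1, 3, 1, 0, 2, 1, 2, 2, 4, 1]

rank | idx | suffix
   0 |   1 | aaaaccbbacbabacbbaabcacb
   1 |   2 | aaaccbbacbabacbbaabcacb
   2 |  18 | aabcacb
   3 |   3 | aaccbbacbabacbbaabcacb
   4 |  12 | abacbbaabcacb
   5 |  19 | abcacb
   6 |  22 | acb
   7 |   9 | acbabacbbaabcacb
   8 |  14 | acbbaabcacb
   9 |   4 | accbbacbabacbbaabcacb
  10 |  24 | b
  11 |  17 | baabcacb
  12 |  11 | babacbbaabcacb
  13 |   8 | bacbabacbbaabcacb
  14 |  13 | bacbbaabcacb
  15 |  16 | bbaabcacb
  16 |   7 | bbacbabacbbaabcacb
  17 |  20 | bcacb
  18 |   0 | caaaaccbbacbabacbbaabcacb
  19 |  21 | cacb
  20 |  23 | cb
  21 |  10 | cbabacbbaabcacb
  22 |  15 | cbbaabcacb
  23 |   6 | cbbacbabacbbaabcacb
  24 |   5 | ccbbacbabacbbaabcacb

SA = [1, 2, 18, 3, 12, 19, 22, 9, 14, 4, 24, 17, 11, 8, 13, 16, 7, 20, 0, 21, 23, 10, 15, 6, 5]
rank  pair      lcp
   1  s[1:],s[2:]  3  'aaa'
   2  s[2:],s[18:]  2  'aa'
   3  s[18:],s[3:]  2  'aa'
   4  s[3:],s[12:]  1  'a'
   5  s[12:],s[19:]  2  'ab'
   6  s[19:],s[22:]  1  'a'
   7  s[22:],s[9:]  3  'acb'
   8  s[9:],s[14:]  3  'acb'
   9  s[14:],s[4:]  2  'ac'
  10  s[4:],s[24:]  0  ''
  11  s[24:],s[17:]  1  'b'
  12  s[17:],s[11:]  2  'ba'
  13  s[11:],s[8:]  2  'ba'
  14  s[8:],s[13:]  4  'bacb'
  15  s[13:],s[16:]  1  'b'
  16  s[16:],s[7:]  3  'bba'
  17  s[7:],s[20:]  1  'b'
  18  s[20:],s[0:]  0  ''
  19  s[0:],s[21:]  2  'ca'
  20  s[21:],s[23:]  1  'c'
  21  s[23:],s[10:]  2  'cb'
  22  s[10:],s[15:]  2  'cb'
  23  s[15:],s[6:]  4  'cbba'
  24  s[6:],s[5:]  1  'c'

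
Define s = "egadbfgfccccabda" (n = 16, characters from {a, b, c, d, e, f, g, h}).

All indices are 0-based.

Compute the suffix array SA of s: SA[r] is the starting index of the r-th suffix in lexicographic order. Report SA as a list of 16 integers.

rank→(start, suffix):
  0 → (15, 'a')
  1 → (12, 'abda')
  2 → (2, 'adbfgfccccabda')
  3 → (13, 'bda')
  4 → (4, 'bfgfccccabda')
  5 → (11, 'cabda')
  6 → (10, 'ccabda')
  7 → (9, 'cccabda')
  8 → (8, 'ccccabda')
  9 → (14, 'da')
  10 → (3, 'dbfgfccccabda')
  11 → (0, 'egadbfgfccccabda')
  12 → (7, 'fccccabda')
  13 → (5, 'fgfccccabda')
  14 → (1, 'gadbfgfccccabda')
  15 → (6, 'gfccccabda')

[15, 12, 2, 13, 4, 11, 10, 9, 8, 14, 3, 0, 7, 5, 1, 6]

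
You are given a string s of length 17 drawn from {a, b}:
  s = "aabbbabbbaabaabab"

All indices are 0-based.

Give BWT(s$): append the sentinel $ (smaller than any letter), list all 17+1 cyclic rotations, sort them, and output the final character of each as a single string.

bbb$baabaabaabbbaa

rank  rotation            last
    0  $aabbbabbbaabaabab  b
    1  aabaabab$aabbbabbb  b
    2  aabab$aabbbabbbaab  b
    3  aabbbabbbaabaabab$  $
    4  ab$aabbbabbbaabaab  b
    5  abaabab$aabbbabbba  a
    6  abab$aabbbabbbaaba  a
    7  abbbaabaabab$aabbb  b
    8  abbbabbbaabaabab$a  a
    9  b$aabbbabbbaabaaba  a
   10  baabaabab$aabbbabb  b
   11  baabab$aabbbabbbaa  a
   12  bab$aabbbabbbaabaa  a
   13  babbbaabaabab$aabb  b
   14  bbaabaabab$aabbbab  b
   15  bbabbbaabaabab$aab  b
   16  bbbaabaabab$aabbba  a
   17  bbbabbbaabaabab$aa  a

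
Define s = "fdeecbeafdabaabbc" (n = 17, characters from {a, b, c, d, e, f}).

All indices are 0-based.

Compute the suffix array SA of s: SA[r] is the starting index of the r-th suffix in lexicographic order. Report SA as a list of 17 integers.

sorted suffixes:
  #0 SA[0]=12  'aabbc'
  #1 SA[1]=10  'abaabbc'
  #2 SA[2]=13  'abbc'
  #3 SA[3]=7  'afdabaabbc'
  #4 SA[4]=11  'baabbc'
  #5 SA[5]=14  'bbc'
  #6 SA[6]=15  'bc'
  #7 SA[7]=5  'beafdabaabbc'
  #8 SA[8]=16  'c'
  #9 SA[9]=4  'cbeafdabaabbc'
  #10 SA[10]=9  'dabaabbc'
  #11 SA[11]=1  'deecbeafdabaabbc'
  #12 SA[12]=6  'eafdabaabbc'
  #13 SA[13]=3  'ecbeafdabaabbc'
  #14 SA[14]=2  'eecbeafdabaabbc'
  #15 SA[15]=8  'fdabaabbc'
  #16 SA[16]=0  'fdeecbeafdabaabbc'

[12, 10, 13, 7, 11, 14, 15, 5, 16, 4, 9, 1, 6, 3, 2, 8, 0]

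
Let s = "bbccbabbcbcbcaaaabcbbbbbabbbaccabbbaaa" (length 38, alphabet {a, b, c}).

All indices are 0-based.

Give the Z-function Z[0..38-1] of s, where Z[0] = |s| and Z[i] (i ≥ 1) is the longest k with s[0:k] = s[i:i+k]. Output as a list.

Z[0]=38
i=1: outside box; Z[1]=1 grow→box=[1,2)
i=2: outside box; Z[2]=0
i=3: outside box; Z[3]=0
i=4: outside box; Z[4]=1 grow→box=[4,5)
i=5: outside box; Z[5]=0
i=6: outside box; Z[6]=3 grow→box=[6,9)
i=7: min(r-i=2, Z[1]=1)=1; Z[7]=1
i=8: min(r-i=1, Z[2]=0)=0; Z[8]=0
i=9: outside box; Z[9]=1 grow→box=[9,10)
i=10: outside box; Z[10]=0
i=11: outside box; Z[11]=1 grow→box=[11,12)
i=12: outside box; Z[12]=0
i=13: outside box; Z[13]=0
i=14: outside box; Z[14]=0
i=15: outside box; Z[15]=0
i=16: outside box; Z[16]=0
i=17: outside box; Z[17]=1 grow→box=[17,18)
i=18: outside box; Z[18]=0
i=19: outside box; Z[19]=2 grow→box=[19,21)
i=20: min(r-i=1, Z[1]=1)=1; Z[20]=2 grow→box=[20,22)
i=21: min(r-i=1, Z[1]=1)=1; Z[21]=2 grow→box=[21,23)
i=22: min(r-i=1, Z[1]=1)=1; Z[22]=2 grow→box=[22,24)
i=23: min(r-i=1, Z[1]=1)=1; Z[23]=1
i=24: outside box; Z[24]=0
i=25: outside box; Z[25]=2 grow→box=[25,27)
i=26: min(r-i=1, Z[1]=1)=1; Z[26]=2 grow→box=[26,28)
i=27: min(r-i=1, Z[1]=1)=1; Z[27]=1
i=28: outside box; Z[28]=0
i=29: outside box; Z[29]=0
i=30: outside box; Z[30]=0
i=31: outside box; Z[31]=0
i=32: outside box; Z[32]=2 grow→box=[32,34)
i=33: min(r-i=1, Z[1]=1)=1; Z[33]=2 grow→box=[33,35)
i=34: min(r-i=1, Z[1]=1)=1; Z[34]=1
i=35: outside box; Z[35]=0
i=36: outside box; Z[36]=0
i=37: outside box; Z[37]=0

[38, 1, 0, 0, 1, 0, 3, 1, 0, 1, 0, 1, 0, 0, 0, 0, 0, 1, 0, 2, 2, 2, 2, 1, 0, 2, 2, 1, 0, 0, 0, 0, 2, 2, 1, 0, 0, 0]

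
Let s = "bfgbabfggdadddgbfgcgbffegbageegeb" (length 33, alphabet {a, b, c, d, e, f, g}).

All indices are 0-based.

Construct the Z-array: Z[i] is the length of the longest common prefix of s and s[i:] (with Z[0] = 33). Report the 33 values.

[33, 0, 0, 1, 0, 3, 0, 0, 0, 0, 0, 0, 0, 0, 0, 3, 0, 0, 0, 0, 2, 0, 0, 0, 0, 1, 0, 0, 0, 0, 0, 0, 1]

Z[0]=33
i=1: i≥r, start 0; Z[1]=0
i=2: i≥r, start 0; Z[2]=0
i=3: i≥r, start 0; Z[3]=1 extend→box=[3,4)
i=4: i≥r, start 0; Z[4]=0
i=5: i≥r, start 0; Z[5]=3 extend→box=[5,8)
i=6: min(r-i=2, Z[1]=0)=0; Z[6]=0
i=7: min(r-i=1, Z[2]=0)=0; Z[7]=0
i=8: i≥r, start 0; Z[8]=0
i=9: i≥r, start 0; Z[9]=0
i=10: i≥r, start 0; Z[10]=0
i=11: i≥r, start 0; Z[11]=0
i=12: i≥r, start 0; Z[12]=0
i=13: i≥r, start 0; Z[13]=0
i=14: i≥r, start 0; Z[14]=0
i=15: i≥r, start 0; Z[15]=3 extend→box=[15,18)
i=16: min(r-i=2, Z[1]=0)=0; Z[16]=0
i=17: min(r-i=1, Z[2]=0)=0; Z[17]=0
i=18: i≥r, start 0; Z[18]=0
i=19: i≥r, start 0; Z[19]=0
i=20: i≥r, start 0; Z[20]=2 extend→box=[20,22)
i=21: min(r-i=1, Z[1]=0)=0; Z[21]=0
i=22: i≥r, start 0; Z[22]=0
i=23: i≥r, start 0; Z[23]=0
i=24: i≥r, start 0; Z[24]=0
i=25: i≥r, start 0; Z[25]=1 extend→box=[25,26)
i=26: i≥r, start 0; Z[26]=0
i=27: i≥r, start 0; Z[27]=0
i=28: i≥r, start 0; Z[28]=0
i=29: i≥r, start 0; Z[29]=0
i=30: i≥r, start 0; Z[30]=0
i=31: i≥r, start 0; Z[31]=0
i=32: i≥r, start 0; Z[32]=1 extend→box=[32,33)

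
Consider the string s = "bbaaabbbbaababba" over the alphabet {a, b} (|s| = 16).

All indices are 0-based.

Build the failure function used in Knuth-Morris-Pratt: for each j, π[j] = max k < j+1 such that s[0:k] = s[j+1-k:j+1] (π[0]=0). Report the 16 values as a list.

[0, 1, 0, 0, 0, 1, 2, 2, 2, 3, 4, 1, 0, 1, 2, 3]

π[0] = 0
j=1 s[j]='b': π[1]=1 (border 'b')
j=2 s[j]='a': k: 1→0; π[2]=0 (border '')
j=3 s[j]='a': π[3]=0 (border '')
j=4 s[j]='a': π[4]=0 (border '')
j=5 s[j]='b': π[5]=1 (border 'b')
j=6 s[j]='b': π[6]=2 (border 'bb')
j=7 s[j]='b': k: 2→1; π[7]=2 (border 'bb')
j=8 s[j]='b': k: 2→1; π[8]=2 (border 'bb')
j=9 s[j]='a': π[9]=3 (border 'bba')
j=10 s[j]='a': π[10]=4 (border 'bbaa')
j=11 s[j]='b': k: 4→0; π[11]=1 (border 'b')
j=12 s[j]='a': k: 1→0; π[12]=0 (border '')
j=13 s[j]='b': π[13]=1 (border 'b')
j=14 s[j]='b': π[14]=2 (border 'bb')
j=15 s[j]='a': π[15]=3 (border 'bba')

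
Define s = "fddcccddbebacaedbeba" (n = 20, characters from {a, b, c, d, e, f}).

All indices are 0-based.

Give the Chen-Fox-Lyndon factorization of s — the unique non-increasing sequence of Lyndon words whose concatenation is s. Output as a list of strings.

["f", "d", "d", "cccdd", "be", "b", "acaedbeb", "a"]

emit factor 1: 'f' (i=0, period=1)
emit factor 2: 'd' (i=1, period=1)
emit factor 3: 'd' (i=2, period=1)
emit factor 4: 'cccdd' (i=3, period=5)
emit factor 5: 'be' (i=8, period=2)
emit factor 6: 'b' (i=10, period=1)
emit factor 7: 'acaedbeb' (i=11, period=8)
emit factor 8: 'a' (i=19, period=1)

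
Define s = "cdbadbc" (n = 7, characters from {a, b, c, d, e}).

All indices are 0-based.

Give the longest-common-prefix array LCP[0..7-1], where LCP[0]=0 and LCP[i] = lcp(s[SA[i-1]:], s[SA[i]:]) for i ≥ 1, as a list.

[0, 0, 1, 0, 1, 0, 2]

rank | idx | suffix
   0 |   3 | adbc
   1 |   2 | badbc
   2 |   5 | bc
   3 |   6 | c
   4 |   0 | cdbadbc
   5 |   1 | dbadbc
   6 |   4 | dbc

SA = [3, 2, 5, 6, 0, 1, 4]
i: (SA[i-1],SA[i]) lcp shared
  1: (3,2) 0 ''
  2: (2,5) 1 'b'
  3: (5,6) 0 ''
  4: (6,0) 1 'c'
  5: (0,1) 0 ''
  6: (1,4) 2 'db'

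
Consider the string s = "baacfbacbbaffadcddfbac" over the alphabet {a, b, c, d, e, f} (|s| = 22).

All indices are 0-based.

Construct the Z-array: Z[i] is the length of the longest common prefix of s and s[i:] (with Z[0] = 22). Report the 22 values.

[22, 0, 0, 0, 0, 2, 0, 0, 1, 2, 0, 0, 0, 0, 0, 0, 0, 0, 0, 2, 0, 0]

Z[0]=22
i=1: outside box; Z[1]=0
i=2: outside box; Z[2]=0
i=3: outside box; Z[3]=0
i=4: outside box; Z[4]=0
i=5: outside box; Z[5]=2 extend→box=[5,7)
i=6: min(r-i=1, Z[1]=0)=0; Z[6]=0
i=7: outside box; Z[7]=0
i=8: outside box; Z[8]=1 extend→box=[8,9)
i=9: outside box; Z[9]=2 extend→box=[9,11)
i=10: min(r-i=1, Z[1]=0)=0; Z[10]=0
i=11: outside box; Z[11]=0
i=12: outside box; Z[12]=0
i=13: outside box; Z[13]=0
i=14: outside box; Z[14]=0
i=15: outside box; Z[15]=0
i=16: outside box; Z[16]=0
i=17: outside box; Z[17]=0
i=18: outside box; Z[18]=0
i=19: outside box; Z[19]=2 extend→box=[19,21)
i=20: min(r-i=1, Z[1]=0)=0; Z[20]=0
i=21: outside box; Z[21]=0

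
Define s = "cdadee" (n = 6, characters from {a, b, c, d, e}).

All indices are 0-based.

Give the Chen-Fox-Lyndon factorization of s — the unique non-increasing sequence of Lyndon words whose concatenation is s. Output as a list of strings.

emit factor 1: 'cd' (i=0, period=2)
emit factor 2: 'adee' (i=2, period=4)

["cd", "adee"]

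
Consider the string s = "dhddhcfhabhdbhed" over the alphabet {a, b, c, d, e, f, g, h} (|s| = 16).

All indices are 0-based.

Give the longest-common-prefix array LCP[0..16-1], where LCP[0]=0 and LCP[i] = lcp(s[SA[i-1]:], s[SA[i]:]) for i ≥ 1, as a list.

rank→(start, suffix):
  0 → (8, 'abhdbhed')
  1 → (9, 'bhdbhed')
  2 → (12, 'bhed')
  3 → (5, 'cfhabhdbhed')
  4 → (15, 'd')
  5 → (11, 'dbhed')
  6 → (2, 'ddhcfhabhdbhed')
  7 → (3, 'dhcfhabhdbhed')
  8 → (0, 'dhddhcfhabhdbhed')
  9 → (14, 'ed')
  10 → (6, 'fhabhdbhed')
  11 → (7, 'habhdbhed')
  12 → (4, 'hcfhabhdbhed')
  13 → (10, 'hdbhed')
  14 → (1, 'hddhcfhabhdbhed')
  15 → (13, 'hed')

SA = [8, 9, 12, 5, 15, 11, 2, 3, 0, 14, 6, 7, 4, 10, 1, 13]
rank  pair      lcp
   1  s[8:],s[9:]  0  ''
   2  s[9:],s[12:]  2  'bh'
   3  s[12:],s[5:]  0  ''
   4  s[5:],s[15:]  0  ''
   5  s[15:],s[11:]  1  'd'
   6  s[11:],s[2:]  1  'd'
   7  s[2:],s[3:]  1  'd'
   8  s[3:],s[0:]  2  'dh'
   9  s[0:],s[14:]  0  ''
  10  s[14:],s[6:]  0  ''
  11  s[6:],s[7:]  0  ''
  12  s[7:],s[4:]  1  'h'
  13  s[4:],s[10:]  1  'h'
  14  s[10:],s[1:]  2  'hd'
  15  s[1:],s[13:]  1  'h'

[0, 0, 2, 0, 0, 1, 1, 1, 2, 0, 0, 0, 1, 1, 2, 1]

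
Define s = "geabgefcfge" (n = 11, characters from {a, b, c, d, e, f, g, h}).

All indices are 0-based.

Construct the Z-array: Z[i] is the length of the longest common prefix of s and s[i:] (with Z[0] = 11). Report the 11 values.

[11, 0, 0, 0, 2, 0, 0, 0, 0, 2, 0]

Z[0]=11
i=1: i≥r, start 0; Z[1]=0
i=2: i≥r, start 0; Z[2]=0
i=3: i≥r, start 0; Z[3]=0
i=4: i≥r, start 0; Z[4]=2 scan→box=[4,6)
i=5: min(r-i=1, Z[1]=0)=0; Z[5]=0
i=6: i≥r, start 0; Z[6]=0
i=7: i≥r, start 0; Z[7]=0
i=8: i≥r, start 0; Z[8]=0
i=9: i≥r, start 0; Z[9]=2 scan→box=[9,11)
i=10: min(r-i=1, Z[1]=0)=0; Z[10]=0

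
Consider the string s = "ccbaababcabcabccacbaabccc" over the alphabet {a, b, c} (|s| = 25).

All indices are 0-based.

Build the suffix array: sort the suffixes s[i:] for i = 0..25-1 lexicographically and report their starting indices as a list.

rank | idx | suffix
   0 |   3 | aababcabcabccacbaabccc
   1 |  19 | aabccc
   2 |   4 | ababcabcabccacbaabccc
   3 |   6 | abcabcabccacbaabccc
   4 |   9 | abcabccacbaabccc
   5 |  12 | abccacbaabccc
   6 |  20 | abccc
   7 |  16 | acbaabccc
   8 |   2 | baababcabcabccacbaabccc
   9 |  18 | baabccc
  10 |   5 | babcabcabccacbaabccc
  11 |   7 | bcabcabccacbaabccc
  12 |  10 | bcabccacbaabccc
  13 |  13 | bccacbaabccc
  14 |  21 | bccc
  15 |  24 | c
  16 |   8 | cabcabccacbaabccc
  17 |  11 | cabccacbaabccc
  18 |  15 | cacbaabccc
  19 |   1 | cbaababcabcabccacbaabccc
  20 |  17 | cbaabccc
  21 |  23 | cc
  22 |  14 | ccacbaabccc
  23 |   0 | ccbaababcabcabccacbaabccc
  24 |  22 | ccc

[3, 19, 4, 6, 9, 12, 20, 16, 2, 18, 5, 7, 10, 13, 21, 24, 8, 11, 15, 1, 17, 23, 14, 0, 22]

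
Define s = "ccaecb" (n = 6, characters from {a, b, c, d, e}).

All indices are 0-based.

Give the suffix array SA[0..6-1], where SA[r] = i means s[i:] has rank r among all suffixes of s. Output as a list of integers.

rank | idx | suffix
   0 |   2 | aecb
   1 |   5 | b
   2 |   1 | caecb
   3 |   4 | cb
   4 |   0 | ccaecb
   5 |   3 | ecb

[2, 5, 1, 4, 0, 3]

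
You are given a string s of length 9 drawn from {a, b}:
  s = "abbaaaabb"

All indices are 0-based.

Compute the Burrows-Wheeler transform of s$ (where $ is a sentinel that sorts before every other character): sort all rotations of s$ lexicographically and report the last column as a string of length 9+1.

bbaaa$bbaa

rank  rotation    last
    0  $abbaaaabb  b
    1  aaaabb$abb  b
    2  aaabb$abba  a
    3  aabb$abbaa  a
    4  abb$abbaaa  a
    5  abbaaaabb$  $
    6  b$abbaaaab  b
    7  baaaabb$ab  b
    8  bb$abbaaaa  a
    9  bbaaaabb$a  a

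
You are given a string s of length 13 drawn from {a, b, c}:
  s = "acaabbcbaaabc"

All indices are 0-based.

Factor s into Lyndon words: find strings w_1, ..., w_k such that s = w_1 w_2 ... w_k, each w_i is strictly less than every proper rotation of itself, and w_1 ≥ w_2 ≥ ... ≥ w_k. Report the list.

emit factor 1: 'ac' (i=0, period=2)
emit factor 2: 'aabbcb' (i=2, period=6)
emit factor 3: 'aaabc' (i=8, period=5)

["ac", "aabbcb", "aaabc"]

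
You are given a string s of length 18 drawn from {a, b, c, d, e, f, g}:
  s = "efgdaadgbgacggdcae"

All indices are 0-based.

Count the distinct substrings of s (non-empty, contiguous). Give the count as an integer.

159

rank | idx | suffix
   0 |   4 | aadgbgacggdcae
   1 |  10 | acggdcae
   2 |   5 | adgbgacggdcae
   3 |  16 | ae
   4 |   8 | bgacggdcae
   5 |  15 | cae
   6 |  11 | cggdcae
   7 |   3 | daadgbgacggdcae
   8 |  14 | dcae
   9 |   6 | dgbgacggdcae
  10 |  17 | e
  11 |   0 | efgdaadgbgacggdcae
  12 |   1 | fgdaadgbgacggdcae
  13 |   9 | gacggdcae
  14 |   7 | gbgacggdcae
  15 |   2 | gdaadgbgacggdcae
  16 |  13 | gdcae
  17 |  12 | ggdcae

SA = [4, 10, 5, 16, 8, 15, 11, 3, 14, 6, 17, 0, 1, 9, 7, 2, 13, 12]
i: (SA[i-1],SA[i]) lcp shared
  1: (4,10) 1 'a'
  2: (10,5) 1 'a'
  3: (5,16) 1 'a'
  4: (16,8) 0 ''
  5: (8,15) 0 ''
  6: (15,11) 1 'c'
  7: (11,3) 0 ''
  8: (3,14) 1 'd'
  9: (14,6) 1 'd'
  10: (6,17) 0 ''
  11: (17,0) 1 'e'
  12: (0,1) 0 ''
  13: (1,9) 0 ''
  14: (9,7) 1 'g'
  15: (7,2) 1 'g'
  16: (2,13) 2 'gd'
  17: (13,12) 1 'g'

n(n+1)/2 = 18·19/2 = 171
Σ LCP = 0 + 1 + 1 + 1 + 0 + 0 + 1 + 0 + 1 + 1 + 0 + 1 + 0 + 0 + 1 + 1 + 2 + 1 = 12
distinct = 171 − 12 = 159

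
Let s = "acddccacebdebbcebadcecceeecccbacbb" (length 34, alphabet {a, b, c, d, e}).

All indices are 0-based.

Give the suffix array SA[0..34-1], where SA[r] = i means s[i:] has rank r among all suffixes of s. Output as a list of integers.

rank | idx | suffix
   0 |  30 | acbb
   1 |   0 | acddccacebdebbcebadcecceeecccbacbb
   2 |   6 | acebdebbcebadcecceeecccbacbb
   3 |  17 | adcecceeecccbacbb
   4 |  33 | b
   5 |  29 | bacbb
   6 |  16 | badcecceeecccbacbb
   7 |  32 | bb
   8 |  12 | bbcebadcecceeecccbacbb
   9 |  13 | bcebadcecceeecccbacbb
  10 |   9 | bdebbcebadcecceeecccbacbb
  11 |   5 | cacebdebbcebadcecceeecccbacbb
  12 |  28 | cbacbb
  13 |  31 | cbb
  14 |   4 | ccacebdebbcebadcecceeecccbacbb
  15 |  27 | ccbacbb
  16 |  26 | cccbacbb
  17 |  21 | cceeecccbacbb
  18 |   1 | cddccacebdebbcebadcecceeecccbacbb
  19 |  14 | cebadcecceeecccbacbb
  20 |   7 | cebdebbcebadcecceeecccbacbb
  21 |  19 | cecceeecccbacbb
  22 |  22 | ceeecccbacbb
  23 |   3 | dccacebdebbcebadcecceeecccbacbb
  24 |  18 | dcecceeecccbacbb
  25 |   2 | ddccacebdebbcebadcecceeecccbacbb
  26 |  10 | debbcebadcecceeecccbacbb
  27 |  15 | ebadcecceeecccbacbb
  28 |  11 | ebbcebadcecceeecccbacbb
  29 |   8 | ebdebbcebadcecceeecccbacbb
  30 |  25 | ecccbacbb
  31 |  20 | ecceeecccbacbb
  32 |  24 | eecccbacbb
  33 |  23 | eeecccbacbb

[30, 0, 6, 17, 33, 29, 16, 32, 12, 13, 9, 5, 28, 31, 4, 27, 26, 21, 1, 14, 7, 19, 22, 3, 18, 2, 10, 15, 11, 8, 25, 20, 24, 23]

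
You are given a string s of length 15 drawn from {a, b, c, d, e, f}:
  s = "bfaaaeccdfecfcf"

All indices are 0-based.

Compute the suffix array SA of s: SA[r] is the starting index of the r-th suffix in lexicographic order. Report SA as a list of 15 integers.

rank→(start, suffix):
  0 → (2, 'aaaeccdfecfcf')
  1 → (3, 'aaeccdfecfcf')
  2 → (4, 'aeccdfecfcf')
  3 → (0, 'bfaaaeccdfecfcf')
  4 → (6, 'ccdfecfcf')
  5 → (7, 'cdfecfcf')
  6 → (13, 'cf')
  7 → (11, 'cfcf')
  8 → (8, 'dfecfcf')
  9 → (5, 'eccdfecfcf')
  10 → (10, 'ecfcf')
  11 → (14, 'f')
  12 → (1, 'faaaeccdfecfcf')
  13 → (12, 'fcf')
  14 → (9, 'fecfcf')

[2, 3, 4, 0, 6, 7, 13, 11, 8, 5, 10, 14, 1, 12, 9]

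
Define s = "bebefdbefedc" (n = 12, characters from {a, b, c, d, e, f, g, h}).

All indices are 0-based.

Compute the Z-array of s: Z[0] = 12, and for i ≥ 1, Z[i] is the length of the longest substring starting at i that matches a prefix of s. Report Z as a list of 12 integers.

Z[0]=12
i=1: i≥r, start 0; Z[1]=0
i=2: i≥r, start 0; Z[2]=2 extend→box=[2,4)
i=3: min(r-i=1, Z[1]=0)=0; Z[3]=0
i=4: i≥r, start 0; Z[4]=0
i=5: i≥r, start 0; Z[5]=0
i=6: i≥r, start 0; Z[6]=2 extend→box=[6,8)
i=7: min(r-i=1, Z[1]=0)=0; Z[7]=0
i=8: i≥r, start 0; Z[8]=0
i=9: i≥r, start 0; Z[9]=0
i=10: i≥r, start 0; Z[10]=0
i=11: i≥r, start 0; Z[11]=0

[12, 0, 2, 0, 0, 0, 2, 0, 0, 0, 0, 0]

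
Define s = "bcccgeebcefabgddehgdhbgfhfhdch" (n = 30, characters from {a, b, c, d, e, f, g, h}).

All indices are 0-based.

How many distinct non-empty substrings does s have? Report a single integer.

rank | idx | suffix
   0 |  11 | abgddehgdhbgfhfhdch
   1 |   0 | bcccgeebcefabgddehgdhbgfhfhdch
   2 |   7 | bcefabgddehgdhbgfhfhdch
   3 |  12 | bgddehgdhbgfhfhdch
   4 |  21 | bgfhfhdch
   5 |   1 | cccgeebcefabgddehgdhbgfhfhdch
   6 |   2 | ccgeebcefabgddehgdhbgfhfhdch
   7 |   8 | cefabgddehgdhbgfhfhdch
   8 |   3 | cgeebcefabgddehgdhbgfhfhdch
   9 |  28 | ch
  10 |  27 | dch
  11 |  14 | ddehgdhbgfhfhdch
  12 |  15 | dehgdhbgfhfhdch
  13 |  19 | dhbgfhfhdch
  14 |   6 | ebcefabgddehgdhbgfhfhdch
  15 |   5 | eebcefabgddehgdhbgfhfhdch
  16 |   9 | efabgddehgdhbgfhfhdch
  17 |  16 | ehgdhbgfhfhdch
  18 |  10 | fabgddehgdhbgfhfhdch
  19 |  25 | fhdch
  20 |  23 | fhfhdch
  21 |  13 | gddehgdhbgfhfhdch
  22 |  18 | gdhbgfhfhdch
  23 |   4 | geebcefabgddehgdhbgfhfhdch
  24 |  22 | gfhfhdch
  25 |  29 | h
  26 |  20 | hbgfhfhdch
  27 |  26 | hdch
  28 |  24 | hfhdch
  29 |  17 | hgdhbgfhfhdch

SA = [11, 0, 7, 12, 21, 1, 2, 8, 3, 28, 27, 14, 15, 19, 6, 5, 9, 16, 10, 25, 23, 13, 18, 4, 22, 29, 20, 26, 24, 17]
i: (SA[i-1],SA[i]) lcp shared
  1: (11,0) 0 ''
  2: (0,7) 2 'bc'
  3: (7,12) 1 'b'
  4: (12,21) 2 'bg'
  5: (21,1) 0 ''
  6: (1,2) 2 'cc'
  7: (2,8) 1 'c'
  8: (8,3) 1 'c'
  9: (3,28) 1 'c'
  10: (28,27) 0 ''
  11: (27,14) 1 'd'
  12: (14,15) 1 'd'
  13: (15,19) 1 'd'
  14: (19,6) 0 ''
  15: (6,5) 1 'e'
  16: (5,9) 1 'e'
  17: (9,16) 1 'e'
  18: (16,10) 0 ''
  19: (10,25) 1 'f'
  20: (25,23) 2 'fh'
  21: (23,13) 0 ''
  22: (13,18) 2 'gd'
  23: (18,4) 1 'g'
  24: (4,22) 1 'g'
  25: (22,29) 0 ''
  26: (29,20) 1 'h'
  27: (20,26) 1 'h'
  28: (26,24) 1 'h'
  29: (24,17) 1 'h'

n(n+1)/2 = 30·31/2 = 465
Σ LCP = 0 + 0 + 2 + 1 + 2 + 0 + 2 + 1 + 1 + 1 + 0 + 1 + 1 + 1 + 0 + 1 + 1 + 1 + 0 + 1 + 2 + 0 + 2 + 1 + 1 + 0 + 1 + 1 + 1 + 1 = 27
distinct = 465 − 27 = 438

438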